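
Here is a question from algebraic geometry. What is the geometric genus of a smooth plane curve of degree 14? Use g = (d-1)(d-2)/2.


Using the genus formula for smooth plane curves:
g = (d-1)(d-2)/2
g = (14-1)(14-2)/2
g = 13*12/2
g = 156/2 = 78

78


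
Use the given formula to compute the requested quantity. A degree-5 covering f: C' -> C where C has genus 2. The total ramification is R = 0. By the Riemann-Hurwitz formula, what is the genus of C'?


Riemann-Hurwitz formula: 2g' - 2 = d(2g - 2) + R
Given: d = 5, g = 2, R = 0
2g' - 2 = 5*(2*2 - 2) + 0
2g' - 2 = 5*2 + 0
2g' - 2 = 10 + 0 = 10
2g' = 12
g' = 6

6


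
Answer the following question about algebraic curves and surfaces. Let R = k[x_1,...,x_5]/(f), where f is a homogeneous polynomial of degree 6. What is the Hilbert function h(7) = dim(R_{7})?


For R = k[x_1,...,x_n]/(f) with f homogeneous of degree e:
The Hilbert series is (1 - t^e)/(1 - t)^n.
So h(d) = C(d+n-1, n-1) - C(d-e+n-1, n-1) for d >= e.
With n=5, e=6, d=7:
C(7+5-1, 5-1) = C(11, 4) = 330
C(7-6+5-1, 5-1) = C(5, 4) = 5
h(7) = 330 - 5 = 325

325


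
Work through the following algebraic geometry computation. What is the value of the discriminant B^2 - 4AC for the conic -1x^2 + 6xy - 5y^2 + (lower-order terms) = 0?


The discriminant of a conic Ax^2 + Bxy + Cy^2 + ... = 0 is B^2 - 4AC.
B^2 = 6^2 = 36
4AC = 4*(-1)*(-5) = 20
Discriminant = 36 - 20 = 16

16


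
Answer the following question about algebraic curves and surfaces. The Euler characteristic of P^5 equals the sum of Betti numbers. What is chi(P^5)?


The complex projective space P^5 has one cell in each even real dimension 0, 2, ..., 10.
The cohomology groups are H^{2k}(P^5) = Z for k = 0,...,5, and 0 otherwise.
Euler characteristic = sum of Betti numbers = 1 per even-dimensional cohomology group.
chi(P^5) = 5 + 1 = 6

6


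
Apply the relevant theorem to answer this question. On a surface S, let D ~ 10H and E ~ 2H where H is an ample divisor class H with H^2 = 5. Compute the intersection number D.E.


Using bilinearity of the intersection pairing on a surface S:
(aH).(bH) = ab * (H.H)
We have H^2 = 5.
D.E = (10H).(2H) = 10*2*5
= 20*5
= 100

100


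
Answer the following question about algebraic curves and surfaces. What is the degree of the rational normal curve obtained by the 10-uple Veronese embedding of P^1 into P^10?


The rational normal curve in P^10 is the image of P^1 under the 10-uple Veronese.
A general hyperplane in P^10 pulls back to a degree-10 form on P^1, which has 10 zeros,
so the curve meets a general hyperplane in 10 points. Degree = 10.

10


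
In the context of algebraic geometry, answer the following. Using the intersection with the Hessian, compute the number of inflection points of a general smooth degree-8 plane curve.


For a general smooth plane curve C of degree d, the inflection points are
the intersection of C with its Hessian curve, which has degree 3(d-2).
By Bezout, the total intersection number is d * 3(d-2) = 8 * 18 = 144.
For a general curve every flex is ordinary, so each contributes
multiplicity 1 to C·Hess(C), and the number of distinct inflection
points is 3d(d-2).
Inflection points = 3*8*(8-2) = 3*8*6 = 144

144


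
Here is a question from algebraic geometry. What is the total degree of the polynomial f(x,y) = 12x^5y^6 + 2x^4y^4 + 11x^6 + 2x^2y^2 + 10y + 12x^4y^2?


Examine each term for its total degree (sum of exponents).
  Term '12x^5y^6' has total degree 5+6 = 11.
  Term '2x^4y^4' has total degree 4+4 = 8.
  Term '11x^6' has total degree 6+0 = 6.
  Term '2x^2y^2' has total degree 2+2 = 4.
  Term '10y' has total degree 0+1 = 1.
  Term '12x^4y^2' has total degree 4+2 = 6.
The maximum total degree among all terms is 11.

11


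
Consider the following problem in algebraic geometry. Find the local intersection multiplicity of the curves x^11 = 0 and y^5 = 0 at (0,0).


The intersection multiplicity of V(x^a) and V(y^b) at the origin is:
I(O; V(x^11), V(y^5)) = dim_k(k[x,y]/(x^11, y^5))
A basis for k[x,y]/(x^11, y^5) is the set of monomials x^i * y^j
where 0 <= i < 11 and 0 <= j < 5.
The number of such monomials is 11 * 5 = 55

55


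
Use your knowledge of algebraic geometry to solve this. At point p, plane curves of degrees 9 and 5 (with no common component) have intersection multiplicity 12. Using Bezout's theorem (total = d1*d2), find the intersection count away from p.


By Bezout's theorem, the total intersection number is d1 * d2.
Total = 9 * 5 = 45
Intersection multiplicity at p = 12
Remaining intersections = 45 - 12 = 33

33


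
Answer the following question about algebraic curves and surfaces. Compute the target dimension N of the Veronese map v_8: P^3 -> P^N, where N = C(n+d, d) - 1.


The Veronese embedding v_d: P^n -> P^N maps each point to all
degree-d monomials in n+1 homogeneous coordinates.
N = C(n+d, d) - 1
N = C(3+8, 8) - 1
N = C(11, 8) - 1
C(11, 8) = 165
N = 165 - 1 = 164

164


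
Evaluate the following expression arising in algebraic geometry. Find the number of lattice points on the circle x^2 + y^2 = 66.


Systematically check integer values of x where x^2 <= 66.
For each valid x, check if 66 - x^2 is a perfect square.
Total integer solutions found: 0

0


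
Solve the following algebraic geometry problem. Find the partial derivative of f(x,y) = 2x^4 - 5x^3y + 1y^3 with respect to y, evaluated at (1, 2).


df/dy = (-5)*x^3 + 3*1*y^2
At (1,2): (-5)*1^3 + 3*1*2^2
= -5 + 12
= 7

7


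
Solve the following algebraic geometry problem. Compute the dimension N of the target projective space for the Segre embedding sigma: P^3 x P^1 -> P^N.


The Segre embedding maps P^m x P^n into P^N via
all products of coordinates from each factor.
N = (m+1)(n+1) - 1
N = (3+1)(1+1) - 1
N = 4*2 - 1
N = 8 - 1 = 7

7


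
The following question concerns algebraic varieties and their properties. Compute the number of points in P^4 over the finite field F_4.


P^4(F_4) has (q^(n+1) - 1)/(q - 1) points.
= 4^4 + 4^3 + 4^2 + 4^1 + 4^0
= 256 + 64 + 16 + 4 + 1
= 341

341


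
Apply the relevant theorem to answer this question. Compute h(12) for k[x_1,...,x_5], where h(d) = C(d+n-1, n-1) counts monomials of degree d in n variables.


The Hilbert function for the polynomial ring in 5 variables is:
h(d) = C(d+n-1, n-1)
h(12) = C(12+5-1, 5-1) = C(16, 4)
= 16! / (4! * 12!)
= 1820

1820


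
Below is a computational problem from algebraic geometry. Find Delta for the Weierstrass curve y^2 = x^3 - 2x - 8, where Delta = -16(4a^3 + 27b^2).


Compute each component:
4a^3 = 4*(-2)^3 = 4*(-8) = -32
27b^2 = 27*(-8)^2 = 27*64 = 1728
4a^3 + 27b^2 = -32 + 1728 = 1696
Delta = -16*1696 = -27136

-27136


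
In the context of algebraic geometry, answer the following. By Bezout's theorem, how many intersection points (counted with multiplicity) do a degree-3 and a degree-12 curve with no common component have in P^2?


Bezout's theorem states the intersection count equals the product of degrees.
Intersection count = 3 * 12 = 36

36


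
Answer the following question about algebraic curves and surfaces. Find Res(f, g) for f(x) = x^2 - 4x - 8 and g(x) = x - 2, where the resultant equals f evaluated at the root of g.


For Res(f, x - c), we evaluate f at x = c.
f(2) = 2^2 - 4*2 - 8
= 4 - 8 - 8
= -4 - 8 = -12
Res(f, g) = -12

-12


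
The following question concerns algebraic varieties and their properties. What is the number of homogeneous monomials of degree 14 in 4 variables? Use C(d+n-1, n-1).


The number of degree-14 monomials in 4 variables is C(d+n-1, n-1).
= C(14+4-1, 4-1) = C(17, 3)
= 680

680


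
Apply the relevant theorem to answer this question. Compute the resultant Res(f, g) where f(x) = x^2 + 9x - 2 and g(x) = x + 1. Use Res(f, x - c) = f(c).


For Res(f, x - c), we evaluate f at x = c.
f(-1) = (-1)^2 + 9*(-1) - 2
= 1 - 9 - 2
= -8 - 2 = -10
Res(f, g) = -10

-10


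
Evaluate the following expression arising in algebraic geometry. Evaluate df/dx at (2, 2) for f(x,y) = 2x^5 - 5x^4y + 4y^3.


df/dx = 5*2*x^4 + 4*(-5)*x^3*y
At (2,2): 5*2*2^4 + 4*(-5)*2^3*2
= 160 - 320
= -160

-160


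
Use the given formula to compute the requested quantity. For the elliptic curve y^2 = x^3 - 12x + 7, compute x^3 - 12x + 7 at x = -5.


Compute x^3 - 12x + 7 at x = -5:
x^3 = (-5)^3 = -125
(-12)*x = (-12)*(-5) = 60
Sum: -125 + 60 + 7 = -58

-58


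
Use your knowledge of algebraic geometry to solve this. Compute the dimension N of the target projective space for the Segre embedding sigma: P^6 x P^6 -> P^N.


The Segre embedding maps P^m x P^n into P^N via
all products of coordinates from each factor.
N = (m+1)(n+1) - 1
N = (6+1)(6+1) - 1
N = 7*7 - 1
N = 49 - 1 = 48

48


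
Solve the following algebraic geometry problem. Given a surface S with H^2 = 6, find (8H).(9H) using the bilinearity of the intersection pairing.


Using bilinearity of the intersection pairing on a surface S:
(aH).(bH) = ab * (H.H)
We have H^2 = 6.
D.E = (8H).(9H) = 8*9*6
= 72*6
= 432

432


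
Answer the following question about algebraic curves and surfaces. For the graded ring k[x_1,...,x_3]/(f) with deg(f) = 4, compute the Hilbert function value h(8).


For R = k[x_1,...,x_n]/(f) with f homogeneous of degree e:
The Hilbert series is (1 - t^e)/(1 - t)^n.
So h(d) = C(d+n-1, n-1) - C(d-e+n-1, n-1) for d >= e.
With n=3, e=4, d=8:
C(8+3-1, 3-1) = C(10, 2) = 45
C(8-4+3-1, 3-1) = C(6, 2) = 15
h(8) = 45 - 15 = 30

30


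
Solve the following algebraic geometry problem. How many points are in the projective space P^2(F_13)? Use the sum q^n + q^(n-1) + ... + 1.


P^2(F_13) has (q^(n+1) - 1)/(q - 1) points.
= 13^2 + 13^1 + 13^0
= 169 + 13 + 1
= 183

183


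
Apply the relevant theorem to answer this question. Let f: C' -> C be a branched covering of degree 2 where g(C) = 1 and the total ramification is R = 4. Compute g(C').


Riemann-Hurwitz formula: 2g' - 2 = d(2g - 2) + R
Given: d = 2, g = 1, R = 4
2g' - 2 = 2*(2*1 - 2) + 4
2g' - 2 = 2*0 + 4
2g' - 2 = 0 + 4 = 4
2g' = 6
g' = 3

3


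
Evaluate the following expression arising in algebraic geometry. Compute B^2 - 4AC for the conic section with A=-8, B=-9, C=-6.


The discriminant of a conic Ax^2 + Bxy + Cy^2 + ... = 0 is B^2 - 4AC.
B^2 = (-9)^2 = 81
4AC = 4*(-8)*(-6) = 192
Discriminant = 81 - 192 = -111

-111


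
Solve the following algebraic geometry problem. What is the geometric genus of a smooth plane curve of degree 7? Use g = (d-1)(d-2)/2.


Using the genus formula for smooth plane curves:
g = (d-1)(d-2)/2
g = (7-1)(7-2)/2
g = 6*5/2
g = 30/2 = 15

15


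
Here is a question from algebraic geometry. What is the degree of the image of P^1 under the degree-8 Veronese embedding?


The Veronese variety v_8(P^1) has degree d^r.
d^r = 8^1 = 8

8


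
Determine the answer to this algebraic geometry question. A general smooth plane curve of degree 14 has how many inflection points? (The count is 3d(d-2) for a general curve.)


For a general smooth plane curve C of degree d, the inflection points are
the intersection of C with its Hessian curve, which has degree 3(d-2).
By Bezout, the total intersection number is d * 3(d-2) = 14 * 36 = 504.
For a general curve every flex is ordinary, so each contributes
multiplicity 1 to C·Hess(C), and the number of distinct inflection
points is 3d(d-2).
Inflection points = 3*14*(14-2) = 3*14*12 = 504

504


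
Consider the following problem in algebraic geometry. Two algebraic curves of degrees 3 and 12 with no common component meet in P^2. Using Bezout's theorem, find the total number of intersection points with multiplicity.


Bezout's theorem states the intersection count equals the product of degrees.
Intersection count = 3 * 12 = 36

36


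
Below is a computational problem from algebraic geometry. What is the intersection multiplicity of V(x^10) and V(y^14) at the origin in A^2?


The intersection multiplicity of V(x^a) and V(y^b) at the origin is:
I(O; V(x^10), V(y^14)) = dim_k(k[x,y]/(x^10, y^14))
A basis for k[x,y]/(x^10, y^14) is the set of monomials x^i * y^j
where 0 <= i < 10 and 0 <= j < 14.
The number of such monomials is 10 * 14 = 140

140


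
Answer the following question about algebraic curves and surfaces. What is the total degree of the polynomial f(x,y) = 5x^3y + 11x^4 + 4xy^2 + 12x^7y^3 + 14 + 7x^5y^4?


Examine each term for its total degree (sum of exponents).
  Term '5x^3y' has total degree 3+1 = 4.
  Term '11x^4' has total degree 4+0 = 4.
  Term '4xy^2' has total degree 1+2 = 3.
  Term '12x^7y^3' has total degree 7+3 = 10.
  Term '14' has total degree 0+0 = 0.
  Term '7x^5y^4' has total degree 5+4 = 9.
The maximum total degree among all terms is 10.

10


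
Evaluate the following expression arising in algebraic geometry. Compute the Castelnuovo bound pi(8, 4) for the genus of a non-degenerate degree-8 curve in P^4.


Castelnuovo's bound: write d - 1 = m(r-1) + epsilon with 0 <= epsilon < r-1.
d - 1 = 8 - 1 = 7
r - 1 = 4 - 1 = 3
7 = 2*3 + 1, so m = 2, epsilon = 1
pi(d, r) = m(m-1)(r-1)/2 + m*epsilon
= 2*1*3/2 + 2*1
= 6/2 + 2
= 3 + 2 = 5

5


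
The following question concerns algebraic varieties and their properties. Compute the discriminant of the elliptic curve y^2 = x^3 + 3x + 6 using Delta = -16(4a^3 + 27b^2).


Compute each component:
4a^3 = 4*3^3 = 4*27 = 108
27b^2 = 27*6^2 = 27*36 = 972
4a^3 + 27b^2 = 108 + 972 = 1080
Delta = -16*1080 = -17280

-17280


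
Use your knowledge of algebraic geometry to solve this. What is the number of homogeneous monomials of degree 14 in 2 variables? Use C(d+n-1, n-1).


The number of degree-14 monomials in 2 variables is C(d+n-1, n-1).
= C(14+2-1, 2-1) = C(15, 1)
= 15

15


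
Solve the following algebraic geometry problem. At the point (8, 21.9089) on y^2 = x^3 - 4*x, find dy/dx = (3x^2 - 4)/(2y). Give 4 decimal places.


Using implicit differentiation of y^2 = x^3 - 4*x:
2y * dy/dx = 3x^2 - 4
dy/dx = (3x^2 - 4)/(2y)
Numerator: 3*8^2 - 4 = 188
Denominator: 2*21.9089 = 43.8178
dy/dx = 188/43.8178 = 4.2905

4.2905


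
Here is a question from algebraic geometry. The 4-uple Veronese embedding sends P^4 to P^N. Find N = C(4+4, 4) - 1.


The Veronese embedding v_d: P^n -> P^N maps each point to all
degree-d monomials in n+1 homogeneous coordinates.
N = C(n+d, d) - 1
N = C(4+4, 4) - 1
N = C(8, 4) - 1
C(8, 4) = 70
N = 70 - 1 = 69

69


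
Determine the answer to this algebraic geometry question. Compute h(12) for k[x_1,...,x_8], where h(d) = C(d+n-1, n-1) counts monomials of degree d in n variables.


The Hilbert function for the polynomial ring in 8 variables is:
h(d) = C(d+n-1, n-1)
h(12) = C(12+8-1, 8-1) = C(19, 7)
= 19! / (7! * 12!)
= 50388

50388


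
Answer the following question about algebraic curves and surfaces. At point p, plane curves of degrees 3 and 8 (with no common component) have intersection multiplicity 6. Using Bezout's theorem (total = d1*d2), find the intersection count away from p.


By Bezout's theorem, the total intersection number is d1 * d2.
Total = 3 * 8 = 24
Intersection multiplicity at p = 6
Remaining intersections = 24 - 6 = 18

18


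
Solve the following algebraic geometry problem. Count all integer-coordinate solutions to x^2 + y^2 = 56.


Systematically check integer values of x where x^2 <= 56.
For each valid x, check if 56 - x^2 is a perfect square.
Total integer solutions found: 0

0


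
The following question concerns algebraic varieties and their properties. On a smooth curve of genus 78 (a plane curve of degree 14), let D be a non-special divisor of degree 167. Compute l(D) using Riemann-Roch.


First, compute the genus of a smooth plane curve of degree 14:
g = (d-1)(d-2)/2 = (14-1)(14-2)/2 = 78
For a non-special divisor D (i.e., h^1(D) = 0), Riemann-Roch gives:
l(D) = deg(D) - g + 1
Since deg(D) = 167 >= 2g - 1 = 155, D is non-special.
l(D) = 167 - 78 + 1 = 90

90


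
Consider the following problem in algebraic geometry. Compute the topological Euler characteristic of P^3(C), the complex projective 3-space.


The complex projective space P^3 has one cell in each even real dimension 0, 2, ..., 6.
The cohomology groups are H^{2k}(P^3) = Z for k = 0,...,3, and 0 otherwise.
Euler characteristic = sum of Betti numbers = 1 per even-dimensional cohomology group.
chi(P^3) = 3 + 1 = 4

4


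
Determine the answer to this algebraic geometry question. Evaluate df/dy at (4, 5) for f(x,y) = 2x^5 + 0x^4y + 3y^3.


df/dy = 0*x^4 + 3*3*y^2
At (4,5): 0*4^4 + 3*3*5^2
= 0 + 225
= 225

225


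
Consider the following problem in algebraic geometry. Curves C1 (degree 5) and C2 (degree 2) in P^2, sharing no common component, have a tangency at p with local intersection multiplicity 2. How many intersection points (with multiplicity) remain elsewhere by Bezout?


By Bezout's theorem, the total intersection number is d1 * d2.
Total = 5 * 2 = 10
Intersection multiplicity at p = 2
Remaining intersections = 10 - 2 = 8

8


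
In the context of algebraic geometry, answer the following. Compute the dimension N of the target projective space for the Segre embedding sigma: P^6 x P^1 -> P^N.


The Segre embedding maps P^m x P^n into P^N via
all products of coordinates from each factor.
N = (m+1)(n+1) - 1
N = (6+1)(1+1) - 1
N = 7*2 - 1
N = 14 - 1 = 13

13


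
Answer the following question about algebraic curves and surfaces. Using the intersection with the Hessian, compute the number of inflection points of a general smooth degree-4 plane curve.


For a general smooth plane curve C of degree d, the inflection points are
the intersection of C with its Hessian curve, which has degree 3(d-2).
By Bezout, the total intersection number is d * 3(d-2) = 4 * 6 = 24.
For a general curve every flex is ordinary, so each contributes
multiplicity 1 to C·Hess(C), and the number of distinct inflection
points is 3d(d-2).
Inflection points = 3*4*(4-2) = 3*4*2 = 24

24


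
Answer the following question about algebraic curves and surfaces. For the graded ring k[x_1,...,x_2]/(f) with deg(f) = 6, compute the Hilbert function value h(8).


For R = k[x_1,...,x_n]/(f) with f homogeneous of degree e:
The Hilbert series is (1 - t^e)/(1 - t)^n.
So h(d) = C(d+n-1, n-1) - C(d-e+n-1, n-1) for d >= e.
With n=2, e=6, d=8:
C(8+2-1, 2-1) = C(9, 1) = 9
C(8-6+2-1, 2-1) = C(3, 1) = 3
h(8) = 9 - 3 = 6

6


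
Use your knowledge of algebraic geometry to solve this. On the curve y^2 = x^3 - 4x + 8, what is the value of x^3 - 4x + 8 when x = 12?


Compute x^3 - 4x + 8 at x = 12:
x^3 = 12^3 = 1728
(-4)*x = (-4)*12 = -48
Sum: 1728 - 48 + 8 = 1688

1688


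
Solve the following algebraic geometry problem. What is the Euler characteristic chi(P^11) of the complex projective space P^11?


The complex projective space P^11 has one cell in each even real dimension 0, 2, ..., 22.
The cohomology groups are H^{2k}(P^11) = Z for k = 0,...,11, and 0 otherwise.
Euler characteristic = sum of Betti numbers = 1 per even-dimensional cohomology group.
chi(P^11) = 11 + 1 = 12

12


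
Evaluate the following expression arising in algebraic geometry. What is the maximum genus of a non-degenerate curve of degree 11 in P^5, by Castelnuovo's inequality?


Castelnuovo's bound: write d - 1 = m(r-1) + epsilon with 0 <= epsilon < r-1.
d - 1 = 11 - 1 = 10
r - 1 = 5 - 1 = 4
10 = 2*4 + 2, so m = 2, epsilon = 2
pi(d, r) = m(m-1)(r-1)/2 + m*epsilon
= 2*1*4/2 + 2*2
= 8/2 + 4
= 4 + 4 = 8

8


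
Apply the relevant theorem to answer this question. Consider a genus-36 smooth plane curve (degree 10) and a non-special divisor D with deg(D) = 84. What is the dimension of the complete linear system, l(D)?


First, compute the genus of a smooth plane curve of degree 10:
g = (d-1)(d-2)/2 = (10-1)(10-2)/2 = 36
For a non-special divisor D (i.e., h^1(D) = 0), Riemann-Roch gives:
l(D) = deg(D) - g + 1
Since deg(D) = 84 >= 2g - 1 = 71, D is non-special.
l(D) = 84 - 36 + 1 = 49

49


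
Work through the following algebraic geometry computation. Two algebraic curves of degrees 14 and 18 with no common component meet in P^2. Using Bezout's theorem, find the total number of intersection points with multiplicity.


Bezout's theorem states the intersection count equals the product of degrees.
Intersection count = 14 * 18 = 252

252


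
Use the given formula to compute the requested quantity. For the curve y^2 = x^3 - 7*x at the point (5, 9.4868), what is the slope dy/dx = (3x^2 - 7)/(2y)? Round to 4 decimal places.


Using implicit differentiation of y^2 = x^3 - 7*x:
2y * dy/dx = 3x^2 - 7
dy/dx = (3x^2 - 7)/(2y)
Numerator: 3*5^2 - 7 = 68
Denominator: 2*9.4868 = 18.9736
dy/dx = 68/18.9736 = 3.5839

3.5839


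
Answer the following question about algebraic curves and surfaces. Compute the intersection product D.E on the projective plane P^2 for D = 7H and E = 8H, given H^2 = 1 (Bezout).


Using bilinearity of the intersection pairing on the projective plane P^2:
(aH).(bH) = ab * (H.H)
We have H^2 = 1 (Bezout).
D.E = (7H).(8H) = 7*8*1
= 56*1
= 56

56


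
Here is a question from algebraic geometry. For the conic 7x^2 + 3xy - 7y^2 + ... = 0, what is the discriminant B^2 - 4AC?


The discriminant of a conic Ax^2 + Bxy + Cy^2 + ... = 0 is B^2 - 4AC.
B^2 = 3^2 = 9
4AC = 4*7*(-7) = -196
Discriminant = 9 + 196 = 205

205


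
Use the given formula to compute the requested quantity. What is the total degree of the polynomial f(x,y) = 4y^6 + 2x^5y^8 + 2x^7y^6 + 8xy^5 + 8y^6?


Examine each term for its total degree (sum of exponents).
  Term '4y^6' has total degree 0+6 = 6.
  Term '2x^5y^8' has total degree 5+8 = 13.
  Term '2x^7y^6' has total degree 7+6 = 13.
  Term '8xy^5' has total degree 1+5 = 6.
  Term '8y^6' has total degree 0+6 = 6.
The maximum total degree among all terms is 13.

13


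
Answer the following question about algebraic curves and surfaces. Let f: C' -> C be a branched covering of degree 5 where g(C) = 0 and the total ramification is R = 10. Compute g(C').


Riemann-Hurwitz formula: 2g' - 2 = d(2g - 2) + R
Given: d = 5, g = 0, R = 10
2g' - 2 = 5*(2*0 - 2) + 10
2g' - 2 = 5*(-2) + 10
2g' - 2 = -10 + 10 = 0
2g' = 2
g' = 1

1


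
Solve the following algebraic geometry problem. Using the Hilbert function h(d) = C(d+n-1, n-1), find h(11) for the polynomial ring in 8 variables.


The Hilbert function for the polynomial ring in 8 variables is:
h(d) = C(d+n-1, n-1)
h(11) = C(11+8-1, 8-1) = C(18, 7)
= 18! / (7! * 11!)
= 31824

31824


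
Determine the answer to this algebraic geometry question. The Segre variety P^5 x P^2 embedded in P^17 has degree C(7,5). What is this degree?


The degree of the Segre variety P^5 x P^2 is C(m+n, m).
= C(7, 5)
= 21

21


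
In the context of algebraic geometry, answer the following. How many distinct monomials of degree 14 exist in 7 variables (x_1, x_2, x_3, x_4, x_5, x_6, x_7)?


The number of degree-14 monomials in 7 variables is C(d+n-1, n-1).
= C(14+7-1, 7-1) = C(20, 6)
= 38760

38760


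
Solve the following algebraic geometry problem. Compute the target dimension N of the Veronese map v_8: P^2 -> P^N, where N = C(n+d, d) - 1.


The Veronese embedding v_d: P^n -> P^N maps each point to all
degree-d monomials in n+1 homogeneous coordinates.
N = C(n+d, d) - 1
N = C(2+8, 8) - 1
N = C(10, 8) - 1
C(10, 8) = 45
N = 45 - 1 = 44

44


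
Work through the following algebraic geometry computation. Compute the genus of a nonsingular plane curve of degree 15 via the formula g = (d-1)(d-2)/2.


Using the genus formula for smooth plane curves:
g = (d-1)(d-2)/2
g = (15-1)(15-2)/2
g = 14*13/2
g = 182/2 = 91

91


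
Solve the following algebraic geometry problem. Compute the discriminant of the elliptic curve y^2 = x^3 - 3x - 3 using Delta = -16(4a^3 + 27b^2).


Compute each component:
4a^3 = 4*(-3)^3 = 4*(-27) = -108
27b^2 = 27*(-3)^2 = 27*9 = 243
4a^3 + 27b^2 = -108 + 243 = 135
Delta = -16*135 = -2160

-2160


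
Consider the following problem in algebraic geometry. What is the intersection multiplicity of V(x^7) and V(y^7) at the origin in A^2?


The intersection multiplicity of V(x^a) and V(y^b) at the origin is:
I(O; V(x^7), V(y^7)) = dim_k(k[x,y]/(x^7, y^7))
A basis for k[x,y]/(x^7, y^7) is the set of monomials x^i * y^j
where 0 <= i < 7 and 0 <= j < 7.
The number of such monomials is 7 * 7 = 49

49


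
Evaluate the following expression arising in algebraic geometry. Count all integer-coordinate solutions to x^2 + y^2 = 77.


Systematically check integer values of x where x^2 <= 77.
For each valid x, check if 77 - x^2 is a perfect square.
Total integer solutions found: 0

0


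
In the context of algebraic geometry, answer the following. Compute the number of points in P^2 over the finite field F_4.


P^2(F_4) has (q^(n+1) - 1)/(q - 1) points.
= 4^2 + 4^1 + 4^0
= 16 + 4 + 1
= 21

21


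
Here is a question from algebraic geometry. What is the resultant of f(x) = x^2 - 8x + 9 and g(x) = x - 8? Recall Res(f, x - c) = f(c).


For Res(f, x - c), we evaluate f at x = c.
f(8) = 8^2 - 8*8 + 9
= 64 - 64 + 9
= 0 + 9 = 9
Res(f, g) = 9

9


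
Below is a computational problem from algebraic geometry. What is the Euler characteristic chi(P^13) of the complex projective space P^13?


The complex projective space P^13 has one cell in each even real dimension 0, 2, ..., 26.
The cohomology groups are H^{2k}(P^13) = Z for k = 0,...,13, and 0 otherwise.
Euler characteristic = sum of Betti numbers = 1 per even-dimensional cohomology group.
chi(P^13) = 13 + 1 = 14

14


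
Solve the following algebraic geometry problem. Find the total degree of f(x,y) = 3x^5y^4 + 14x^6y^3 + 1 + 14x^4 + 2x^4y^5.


Examine each term for its total degree (sum of exponents).
  Term '3x^5y^4' has total degree 5+4 = 9.
  Term '14x^6y^3' has total degree 6+3 = 9.
  Term '1' has total degree 0+0 = 0.
  Term '14x^4' has total degree 4+0 = 4.
  Term '2x^4y^5' has total degree 4+5 = 9.
The maximum total degree among all terms is 9.

9


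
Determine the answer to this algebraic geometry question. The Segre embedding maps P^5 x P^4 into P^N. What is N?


The Segre embedding maps P^m x P^n into P^N via
all products of coordinates from each factor.
N = (m+1)(n+1) - 1
N = (5+1)(4+1) - 1
N = 6*5 - 1
N = 30 - 1 = 29

29


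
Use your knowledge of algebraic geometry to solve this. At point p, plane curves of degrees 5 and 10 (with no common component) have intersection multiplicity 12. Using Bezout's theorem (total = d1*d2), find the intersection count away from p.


By Bezout's theorem, the total intersection number is d1 * d2.
Total = 5 * 10 = 50
Intersection multiplicity at p = 12
Remaining intersections = 50 - 12 = 38

38


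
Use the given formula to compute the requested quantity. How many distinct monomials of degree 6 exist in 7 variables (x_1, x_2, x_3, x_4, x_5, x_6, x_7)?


The number of degree-6 monomials in 7 variables is C(d+n-1, n-1).
= C(6+7-1, 7-1) = C(12, 6)
= 924

924


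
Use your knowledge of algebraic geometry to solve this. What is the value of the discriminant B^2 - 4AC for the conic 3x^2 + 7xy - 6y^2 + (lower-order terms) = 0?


The discriminant of a conic Ax^2 + Bxy + Cy^2 + ... = 0 is B^2 - 4AC.
B^2 = 7^2 = 49
4AC = 4*3*(-6) = -72
Discriminant = 49 + 72 = 121

121


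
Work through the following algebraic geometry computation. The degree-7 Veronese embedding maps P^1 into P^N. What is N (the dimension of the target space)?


The Veronese embedding v_d: P^n -> P^N maps each point to all
degree-d monomials in n+1 homogeneous coordinates.
N = C(n+d, d) - 1
N = C(1+7, 7) - 1
N = C(8, 7) - 1
C(8, 7) = 8
N = 8 - 1 = 7

7


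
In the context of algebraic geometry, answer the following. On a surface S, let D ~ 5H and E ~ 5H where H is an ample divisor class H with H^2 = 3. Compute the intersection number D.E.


Using bilinearity of the intersection pairing on a surface S:
(aH).(bH) = ab * (H.H)
We have H^2 = 3.
D.E = (5H).(5H) = 5*5*3
= 25*3
= 75

75


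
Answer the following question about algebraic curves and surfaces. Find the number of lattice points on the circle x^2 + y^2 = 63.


Systematically check integer values of x where x^2 <= 63.
For each valid x, check if 63 - x^2 is a perfect square.
Total integer solutions found: 0

0


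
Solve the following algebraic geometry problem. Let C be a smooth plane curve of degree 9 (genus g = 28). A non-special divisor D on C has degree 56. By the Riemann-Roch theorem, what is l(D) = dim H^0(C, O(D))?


First, compute the genus of a smooth plane curve of degree 9:
g = (d-1)(d-2)/2 = (9-1)(9-2)/2 = 28
For a non-special divisor D (i.e., h^1(D) = 0), Riemann-Roch gives:
l(D) = deg(D) - g + 1
Since deg(D) = 56 >= 2g - 1 = 55, D is non-special.
l(D) = 56 - 28 + 1 = 29

29


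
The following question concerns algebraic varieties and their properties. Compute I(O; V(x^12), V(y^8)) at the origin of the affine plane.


The intersection multiplicity of V(x^a) and V(y^b) at the origin is:
I(O; V(x^12), V(y^8)) = dim_k(k[x,y]/(x^12, y^8))
A basis for k[x,y]/(x^12, y^8) is the set of monomials x^i * y^j
where 0 <= i < 12 and 0 <= j < 8.
The number of such monomials is 12 * 8 = 96

96


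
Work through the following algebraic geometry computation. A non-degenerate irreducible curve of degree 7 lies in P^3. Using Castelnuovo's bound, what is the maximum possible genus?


Castelnuovo's bound: write d - 1 = m(r-1) + epsilon with 0 <= epsilon < r-1.
d - 1 = 7 - 1 = 6
r - 1 = 3 - 1 = 2
6 = 3*2 + 0, so m = 3, epsilon = 0
pi(d, r) = m(m-1)(r-1)/2 + m*epsilon
= 3*2*2/2 + 3*0
= 12/2 + 0
= 6 + 0 = 6

6


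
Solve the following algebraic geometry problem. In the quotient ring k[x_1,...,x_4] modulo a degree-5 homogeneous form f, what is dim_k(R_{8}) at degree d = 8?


For R = k[x_1,...,x_n]/(f) with f homogeneous of degree e:
The Hilbert series is (1 - t^e)/(1 - t)^n.
So h(d) = C(d+n-1, n-1) - C(d-e+n-1, n-1) for d >= e.
With n=4, e=5, d=8:
C(8+4-1, 4-1) = C(11, 3) = 165
C(8-5+4-1, 4-1) = C(6, 3) = 20
h(8) = 165 - 20 = 145

145


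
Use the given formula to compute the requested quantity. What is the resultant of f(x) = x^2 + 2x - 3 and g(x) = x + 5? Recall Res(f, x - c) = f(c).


For Res(f, x - c), we evaluate f at x = c.
f(-5) = (-5)^2 + 2*(-5) - 3
= 25 - 10 - 3
= 15 - 3 = 12
Res(f, g) = 12

12


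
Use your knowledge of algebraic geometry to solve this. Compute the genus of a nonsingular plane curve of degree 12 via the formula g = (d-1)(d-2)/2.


Using the genus formula for smooth plane curves:
g = (d-1)(d-2)/2
g = (12-1)(12-2)/2
g = 11*10/2
g = 110/2 = 55

55


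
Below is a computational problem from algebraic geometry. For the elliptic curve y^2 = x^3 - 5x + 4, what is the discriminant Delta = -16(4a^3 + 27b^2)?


Compute each component:
4a^3 = 4*(-5)^3 = 4*(-125) = -500
27b^2 = 27*4^2 = 27*16 = 432
4a^3 + 27b^2 = -500 + 432 = -68
Delta = -16*(-68) = 1088

1088


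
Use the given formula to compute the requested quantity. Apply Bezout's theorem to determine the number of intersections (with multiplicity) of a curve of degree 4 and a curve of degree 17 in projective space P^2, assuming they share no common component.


Bezout's theorem states the intersection count equals the product of degrees.
Intersection count = 4 * 17 = 68

68


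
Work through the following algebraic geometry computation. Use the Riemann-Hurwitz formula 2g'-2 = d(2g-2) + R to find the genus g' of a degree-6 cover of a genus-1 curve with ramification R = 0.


Riemann-Hurwitz formula: 2g' - 2 = d(2g - 2) + R
Given: d = 6, g = 1, R = 0
2g' - 2 = 6*(2*1 - 2) + 0
2g' - 2 = 6*0 + 0
2g' - 2 = 0 + 0 = 0
2g' = 2
g' = 1

1


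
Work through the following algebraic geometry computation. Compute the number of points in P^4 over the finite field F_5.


P^4(F_5) has (q^(n+1) - 1)/(q - 1) points.
= 5^4 + 5^3 + 5^2 + 5^1 + 5^0
= 625 + 125 + 25 + 5 + 1
= 781

781


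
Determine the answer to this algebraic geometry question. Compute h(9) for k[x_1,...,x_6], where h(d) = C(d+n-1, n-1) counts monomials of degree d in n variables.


The Hilbert function for the polynomial ring in 6 variables is:
h(d) = C(d+n-1, n-1)
h(9) = C(9+6-1, 6-1) = C(14, 5)
= 14! / (5! * 9!)
= 2002

2002


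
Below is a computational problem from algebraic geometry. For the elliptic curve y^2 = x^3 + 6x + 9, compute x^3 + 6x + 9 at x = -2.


Compute x^3 + 6x + 9 at x = -2:
x^3 = (-2)^3 = -8
6*x = 6*(-2) = -12
Sum: -8 - 12 + 9 = -11

-11


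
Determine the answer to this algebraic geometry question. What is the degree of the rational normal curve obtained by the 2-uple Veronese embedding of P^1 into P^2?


The rational normal curve in P^2 is the image of P^1 under the 2-uple Veronese.
A general hyperplane in P^2 pulls back to a degree-2 form on P^1, which has 2 zeros,
so the curve meets a general hyperplane in 2 points. Degree = 2.

2


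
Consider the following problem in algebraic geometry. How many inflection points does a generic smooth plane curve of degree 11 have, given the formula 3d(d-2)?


For a general smooth plane curve C of degree d, the inflection points are
the intersection of C with its Hessian curve, which has degree 3(d-2).
By Bezout, the total intersection number is d * 3(d-2) = 11 * 27 = 297.
For a general curve every flex is ordinary, so each contributes
multiplicity 1 to C·Hess(C), and the number of distinct inflection
points is 3d(d-2).
Inflection points = 3*11*(11-2) = 3*11*9 = 297

297


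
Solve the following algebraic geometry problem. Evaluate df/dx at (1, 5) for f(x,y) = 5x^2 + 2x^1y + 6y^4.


df/dx = 2*5*x^1 + 1*2*x^0*y
At (1,5): 2*5*1^1 + 1*2*1^0*5
= 10 + 10
= 20

20


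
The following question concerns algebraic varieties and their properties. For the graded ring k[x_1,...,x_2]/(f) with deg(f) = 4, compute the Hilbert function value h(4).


For R = k[x_1,...,x_n]/(f) with f homogeneous of degree e:
The Hilbert series is (1 - t^e)/(1 - t)^n.
So h(d) = C(d+n-1, n-1) - C(d-e+n-1, n-1) for d >= e.
With n=2, e=4, d=4:
C(4+2-1, 2-1) = C(5, 1) = 5
C(4-4+2-1, 2-1) = C(1, 1) = 1
h(4) = 5 - 1 = 4

4


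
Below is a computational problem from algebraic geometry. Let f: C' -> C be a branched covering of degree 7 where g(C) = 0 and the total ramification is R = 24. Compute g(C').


Riemann-Hurwitz formula: 2g' - 2 = d(2g - 2) + R
Given: d = 7, g = 0, R = 24
2g' - 2 = 7*(2*0 - 2) + 24
2g' - 2 = 7*(-2) + 24
2g' - 2 = -14 + 24 = 10
2g' = 12
g' = 6

6


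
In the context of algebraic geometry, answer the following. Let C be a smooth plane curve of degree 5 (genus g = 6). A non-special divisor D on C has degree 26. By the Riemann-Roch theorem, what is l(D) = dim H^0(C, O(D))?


First, compute the genus of a smooth plane curve of degree 5:
g = (d-1)(d-2)/2 = (5-1)(5-2)/2 = 6
For a non-special divisor D (i.e., h^1(D) = 0), Riemann-Roch gives:
l(D) = deg(D) - g + 1
Since deg(D) = 26 >= 2g - 1 = 11, D is non-special.
l(D) = 26 - 6 + 1 = 21

21


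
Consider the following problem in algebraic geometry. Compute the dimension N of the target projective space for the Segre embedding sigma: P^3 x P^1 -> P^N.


The Segre embedding maps P^m x P^n into P^N via
all products of coordinates from each factor.
N = (m+1)(n+1) - 1
N = (3+1)(1+1) - 1
N = 4*2 - 1
N = 8 - 1 = 7

7


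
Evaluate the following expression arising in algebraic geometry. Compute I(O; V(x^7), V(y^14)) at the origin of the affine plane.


The intersection multiplicity of V(x^a) and V(y^b) at the origin is:
I(O; V(x^7), V(y^14)) = dim_k(k[x,y]/(x^7, y^14))
A basis for k[x,y]/(x^7, y^14) is the set of monomials x^i * y^j
where 0 <= i < 7 and 0 <= j < 14.
The number of such monomials is 7 * 14 = 98

98


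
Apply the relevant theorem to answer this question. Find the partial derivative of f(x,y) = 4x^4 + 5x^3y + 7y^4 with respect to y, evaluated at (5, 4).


df/dy = 5*x^3 + 4*7*y^3
At (5,4): 5*5^3 + 4*7*4^3
= 625 + 1792
= 2417

2417


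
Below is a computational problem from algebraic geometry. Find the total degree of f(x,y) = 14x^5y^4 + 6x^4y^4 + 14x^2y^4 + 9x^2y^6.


Examine each term for its total degree (sum of exponents).
  Term '14x^5y^4' has total degree 5+4 = 9.
  Term '6x^4y^4' has total degree 4+4 = 8.
  Term '14x^2y^4' has total degree 2+4 = 6.
  Term '9x^2y^6' has total degree 2+6 = 8.
The maximum total degree among all terms is 9.

9


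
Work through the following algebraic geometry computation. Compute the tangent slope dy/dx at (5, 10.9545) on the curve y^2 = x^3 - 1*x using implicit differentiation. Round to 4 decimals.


Using implicit differentiation of y^2 = x^3 - 1*x:
2y * dy/dx = 3x^2 - 1
dy/dx = (3x^2 - 1)/(2y)
Numerator: 3*5^2 - 1 = 74
Denominator: 2*10.9545 = 21.909
dy/dx = 74/21.909 = 3.3776

3.3776


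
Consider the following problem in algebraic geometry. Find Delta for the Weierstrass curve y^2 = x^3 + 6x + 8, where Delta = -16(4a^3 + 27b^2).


Compute each component:
4a^3 = 4*6^3 = 4*216 = 864
27b^2 = 27*8^2 = 27*64 = 1728
4a^3 + 27b^2 = 864 + 1728 = 2592
Delta = -16*2592 = -41472

-41472


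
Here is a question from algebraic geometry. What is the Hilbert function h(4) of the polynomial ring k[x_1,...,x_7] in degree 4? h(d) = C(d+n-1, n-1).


The Hilbert function for the polynomial ring in 7 variables is:
h(d) = C(d+n-1, n-1)
h(4) = C(4+7-1, 7-1) = C(10, 6)
= 10! / (6! * 4!)
= 210

210


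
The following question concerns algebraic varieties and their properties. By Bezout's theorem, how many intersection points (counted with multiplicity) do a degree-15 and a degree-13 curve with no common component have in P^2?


Bezout's theorem states the intersection count equals the product of degrees.
Intersection count = 15 * 13 = 195

195


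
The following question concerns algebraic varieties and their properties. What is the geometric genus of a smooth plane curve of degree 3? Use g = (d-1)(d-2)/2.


Using the genus formula for smooth plane curves:
g = (d-1)(d-2)/2
g = (3-1)(3-2)/2
g = 2*1/2
g = 2/2 = 1

1


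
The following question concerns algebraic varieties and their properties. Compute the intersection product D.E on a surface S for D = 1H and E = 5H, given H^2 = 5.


Using bilinearity of the intersection pairing on a surface S:
(aH).(bH) = ab * (H.H)
We have H^2 = 5.
D.E = (1H).(5H) = 1*5*5
= 5*5
= 25

25


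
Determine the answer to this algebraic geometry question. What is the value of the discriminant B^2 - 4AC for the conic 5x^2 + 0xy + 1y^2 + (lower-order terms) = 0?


The discriminant of a conic Ax^2 + Bxy + Cy^2 + ... = 0 is B^2 - 4AC.
B^2 = 0^2 = 0
4AC = 4*5*1 = 20
Discriminant = 0 - 20 = -20

-20


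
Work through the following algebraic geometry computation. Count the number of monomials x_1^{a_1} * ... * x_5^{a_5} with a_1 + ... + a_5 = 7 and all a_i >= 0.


The number of degree-7 monomials in 5 variables is C(d+n-1, n-1).
= C(7+5-1, 5-1) = C(11, 4)
= 330

330


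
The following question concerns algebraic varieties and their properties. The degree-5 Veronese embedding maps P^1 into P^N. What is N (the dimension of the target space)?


The Veronese embedding v_d: P^n -> P^N maps each point to all
degree-d monomials in n+1 homogeneous coordinates.
N = C(n+d, d) - 1
N = C(1+5, 5) - 1
N = C(6, 5) - 1
C(6, 5) = 6
N = 6 - 1 = 5

5


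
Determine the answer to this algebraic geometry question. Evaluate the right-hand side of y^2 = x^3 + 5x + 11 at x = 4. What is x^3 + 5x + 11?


Compute x^3 + 5x + 11 at x = 4:
x^3 = 4^3 = 64
5*x = 5*4 = 20
Sum: 64 + 20 + 11 = 95

95


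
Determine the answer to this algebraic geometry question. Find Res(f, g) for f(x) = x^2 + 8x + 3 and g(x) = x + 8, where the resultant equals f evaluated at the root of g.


For Res(f, x - c), we evaluate f at x = c.
f(-8) = (-8)^2 + 8*(-8) + 3
= 64 - 64 + 3
= 0 + 3 = 3
Res(f, g) = 3

3


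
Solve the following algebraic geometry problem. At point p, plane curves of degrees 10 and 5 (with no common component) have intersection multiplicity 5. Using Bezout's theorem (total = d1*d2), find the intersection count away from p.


By Bezout's theorem, the total intersection number is d1 * d2.
Total = 10 * 5 = 50
Intersection multiplicity at p = 5
Remaining intersections = 50 - 5 = 45

45
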